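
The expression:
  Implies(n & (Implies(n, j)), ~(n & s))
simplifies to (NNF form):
~j | ~n | ~s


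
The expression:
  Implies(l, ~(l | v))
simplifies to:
~l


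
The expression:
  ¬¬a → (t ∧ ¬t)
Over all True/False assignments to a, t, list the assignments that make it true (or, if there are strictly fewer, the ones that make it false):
is true only for:
  a=False, t=False;
  a=False, t=True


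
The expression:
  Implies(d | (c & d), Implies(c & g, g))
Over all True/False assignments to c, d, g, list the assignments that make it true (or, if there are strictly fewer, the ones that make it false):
is always true.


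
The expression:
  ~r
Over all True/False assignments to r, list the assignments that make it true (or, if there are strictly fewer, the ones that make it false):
is true only for:
  r=False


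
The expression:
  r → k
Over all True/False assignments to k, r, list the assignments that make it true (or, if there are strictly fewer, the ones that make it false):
is false only for:
  k=False, r=True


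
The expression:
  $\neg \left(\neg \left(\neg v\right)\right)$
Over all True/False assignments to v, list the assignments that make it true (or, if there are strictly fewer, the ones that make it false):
is true only for:
  v=False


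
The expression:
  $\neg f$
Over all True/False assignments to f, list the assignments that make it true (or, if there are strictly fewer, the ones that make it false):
is true only for:
  f=False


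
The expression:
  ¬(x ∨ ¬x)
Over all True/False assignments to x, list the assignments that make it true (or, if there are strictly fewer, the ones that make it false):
is never true.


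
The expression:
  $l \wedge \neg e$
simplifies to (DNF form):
$l \wedge \neg e$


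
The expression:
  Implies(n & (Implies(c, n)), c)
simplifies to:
c | ~n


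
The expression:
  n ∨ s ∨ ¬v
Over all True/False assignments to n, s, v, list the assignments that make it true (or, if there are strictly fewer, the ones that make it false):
is false only for:
  n=False, s=False, v=True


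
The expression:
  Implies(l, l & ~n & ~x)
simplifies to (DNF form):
~l | (~n & ~x)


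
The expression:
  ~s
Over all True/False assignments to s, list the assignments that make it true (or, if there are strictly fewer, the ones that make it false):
is true only for:
  s=False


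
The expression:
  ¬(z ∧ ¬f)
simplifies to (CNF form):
f ∨ ¬z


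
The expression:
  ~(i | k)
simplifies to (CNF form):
~i & ~k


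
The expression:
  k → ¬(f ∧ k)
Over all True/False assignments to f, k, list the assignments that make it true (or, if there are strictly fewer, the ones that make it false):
is false only for:
  f=True, k=True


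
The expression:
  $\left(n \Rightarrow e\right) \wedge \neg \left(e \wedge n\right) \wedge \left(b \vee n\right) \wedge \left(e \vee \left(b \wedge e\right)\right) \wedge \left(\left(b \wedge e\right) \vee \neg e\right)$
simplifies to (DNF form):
$b \wedge e \wedge \neg n$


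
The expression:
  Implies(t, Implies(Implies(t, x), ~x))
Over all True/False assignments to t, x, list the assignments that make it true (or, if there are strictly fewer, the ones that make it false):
is false only for:
  t=True, x=True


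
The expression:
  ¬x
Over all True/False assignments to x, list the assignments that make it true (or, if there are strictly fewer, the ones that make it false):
is true only for:
  x=False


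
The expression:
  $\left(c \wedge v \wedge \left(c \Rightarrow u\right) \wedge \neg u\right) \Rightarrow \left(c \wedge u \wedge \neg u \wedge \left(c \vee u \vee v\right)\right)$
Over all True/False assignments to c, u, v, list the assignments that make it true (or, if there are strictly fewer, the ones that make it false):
is always true.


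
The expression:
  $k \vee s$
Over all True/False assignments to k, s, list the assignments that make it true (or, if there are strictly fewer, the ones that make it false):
is false only for:
  k=False, s=False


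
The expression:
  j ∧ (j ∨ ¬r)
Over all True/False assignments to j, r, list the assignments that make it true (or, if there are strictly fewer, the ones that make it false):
is true only for:
  j=True, r=False;
  j=True, r=True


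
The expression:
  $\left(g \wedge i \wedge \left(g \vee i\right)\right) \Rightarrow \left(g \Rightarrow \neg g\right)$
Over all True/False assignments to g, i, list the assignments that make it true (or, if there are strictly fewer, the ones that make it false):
is false only for:
  g=True, i=True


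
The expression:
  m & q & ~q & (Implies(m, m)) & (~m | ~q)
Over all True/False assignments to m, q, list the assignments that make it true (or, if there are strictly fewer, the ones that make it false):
is never true.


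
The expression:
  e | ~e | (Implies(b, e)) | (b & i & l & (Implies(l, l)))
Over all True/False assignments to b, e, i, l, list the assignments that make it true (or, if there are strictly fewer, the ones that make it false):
is always true.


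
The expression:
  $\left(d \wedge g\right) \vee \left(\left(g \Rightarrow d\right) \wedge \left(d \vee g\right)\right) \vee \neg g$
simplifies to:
$d \vee \neg g$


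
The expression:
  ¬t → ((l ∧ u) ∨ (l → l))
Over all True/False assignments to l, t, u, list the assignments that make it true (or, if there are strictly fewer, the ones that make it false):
is always true.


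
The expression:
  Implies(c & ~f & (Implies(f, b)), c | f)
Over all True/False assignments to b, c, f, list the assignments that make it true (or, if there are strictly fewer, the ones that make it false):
is always true.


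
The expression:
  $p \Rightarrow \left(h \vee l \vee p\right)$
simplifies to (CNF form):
$\text{True}$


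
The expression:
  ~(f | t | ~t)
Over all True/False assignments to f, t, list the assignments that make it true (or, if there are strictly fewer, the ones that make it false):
is never true.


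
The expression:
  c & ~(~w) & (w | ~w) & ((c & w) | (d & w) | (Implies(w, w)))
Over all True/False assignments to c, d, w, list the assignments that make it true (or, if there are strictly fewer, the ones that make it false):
is true only for:
  c=True, d=False, w=True;
  c=True, d=True, w=True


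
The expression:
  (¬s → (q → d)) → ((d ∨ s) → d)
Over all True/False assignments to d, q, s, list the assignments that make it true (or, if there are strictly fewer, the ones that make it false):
is false only for:
  d=False, q=False, s=True;
  d=False, q=True, s=True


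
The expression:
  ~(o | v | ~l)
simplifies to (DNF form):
l & ~o & ~v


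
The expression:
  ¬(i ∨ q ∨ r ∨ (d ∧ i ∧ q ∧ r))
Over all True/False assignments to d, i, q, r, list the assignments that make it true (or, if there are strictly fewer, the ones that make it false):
is true only for:
  d=False, i=False, q=False, r=False;
  d=True, i=False, q=False, r=False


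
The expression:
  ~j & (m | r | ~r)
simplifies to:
~j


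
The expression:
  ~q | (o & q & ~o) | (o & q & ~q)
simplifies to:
~q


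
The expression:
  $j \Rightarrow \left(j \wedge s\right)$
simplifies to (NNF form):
$s \vee \neg j$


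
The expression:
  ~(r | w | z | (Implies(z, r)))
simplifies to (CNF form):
False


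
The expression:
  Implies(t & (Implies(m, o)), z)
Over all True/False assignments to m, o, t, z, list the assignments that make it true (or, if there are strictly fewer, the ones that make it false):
is false only for:
  m=False, o=False, t=True, z=False;
  m=False, o=True, t=True, z=False;
  m=True, o=True, t=True, z=False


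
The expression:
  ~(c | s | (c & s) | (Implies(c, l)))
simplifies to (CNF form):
False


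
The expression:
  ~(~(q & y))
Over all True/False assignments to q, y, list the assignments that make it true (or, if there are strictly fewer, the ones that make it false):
is true only for:
  q=True, y=True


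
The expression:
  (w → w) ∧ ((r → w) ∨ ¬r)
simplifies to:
w ∨ ¬r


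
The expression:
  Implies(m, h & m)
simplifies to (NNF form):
h | ~m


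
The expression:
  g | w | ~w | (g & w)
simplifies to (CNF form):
True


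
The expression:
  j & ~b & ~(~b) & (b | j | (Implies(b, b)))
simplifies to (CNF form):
False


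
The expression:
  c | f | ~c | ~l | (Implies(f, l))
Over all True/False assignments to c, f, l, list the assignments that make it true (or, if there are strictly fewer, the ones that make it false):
is always true.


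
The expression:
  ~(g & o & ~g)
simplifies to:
True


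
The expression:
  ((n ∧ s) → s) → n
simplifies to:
n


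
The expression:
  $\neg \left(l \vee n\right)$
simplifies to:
$\neg l \wedge \neg n$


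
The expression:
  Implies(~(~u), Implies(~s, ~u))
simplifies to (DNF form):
s | ~u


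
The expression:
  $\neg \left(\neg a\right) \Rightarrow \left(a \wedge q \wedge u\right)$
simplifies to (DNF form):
$\left(q \wedge u\right) \vee \neg a$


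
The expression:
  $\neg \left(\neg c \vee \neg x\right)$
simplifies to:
$c \wedge x$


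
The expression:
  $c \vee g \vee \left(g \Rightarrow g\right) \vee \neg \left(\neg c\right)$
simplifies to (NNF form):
$\text{True}$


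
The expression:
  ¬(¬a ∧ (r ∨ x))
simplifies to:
a ∨ (¬r ∧ ¬x)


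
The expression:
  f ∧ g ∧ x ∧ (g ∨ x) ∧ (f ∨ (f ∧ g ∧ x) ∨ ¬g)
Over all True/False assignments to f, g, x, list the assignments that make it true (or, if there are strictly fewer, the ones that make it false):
is true only for:
  f=True, g=True, x=True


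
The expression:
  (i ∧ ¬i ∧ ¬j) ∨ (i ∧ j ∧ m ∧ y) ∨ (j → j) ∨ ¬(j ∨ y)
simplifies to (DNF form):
True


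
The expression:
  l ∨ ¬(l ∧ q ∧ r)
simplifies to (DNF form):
True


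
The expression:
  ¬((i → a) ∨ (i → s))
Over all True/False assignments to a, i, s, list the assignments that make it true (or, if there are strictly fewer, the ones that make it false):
is true only for:
  a=False, i=True, s=False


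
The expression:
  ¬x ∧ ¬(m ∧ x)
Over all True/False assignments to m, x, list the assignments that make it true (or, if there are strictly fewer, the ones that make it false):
is true only for:
  m=False, x=False;
  m=True, x=False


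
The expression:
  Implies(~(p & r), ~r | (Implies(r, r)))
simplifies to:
True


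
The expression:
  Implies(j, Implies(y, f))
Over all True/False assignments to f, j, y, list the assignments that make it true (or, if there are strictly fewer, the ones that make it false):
is false only for:
  f=False, j=True, y=True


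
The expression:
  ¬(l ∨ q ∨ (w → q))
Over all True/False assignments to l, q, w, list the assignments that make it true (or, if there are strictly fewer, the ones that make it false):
is true only for:
  l=False, q=False, w=True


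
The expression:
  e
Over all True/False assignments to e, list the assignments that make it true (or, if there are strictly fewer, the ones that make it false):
is true only for:
  e=True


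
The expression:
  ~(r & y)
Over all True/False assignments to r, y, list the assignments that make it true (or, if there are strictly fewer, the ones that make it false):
is false only for:
  r=True, y=True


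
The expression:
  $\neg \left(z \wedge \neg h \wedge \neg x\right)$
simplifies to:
$h \vee x \vee \neg z$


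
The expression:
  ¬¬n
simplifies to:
n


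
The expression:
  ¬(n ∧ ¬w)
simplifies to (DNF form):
w ∨ ¬n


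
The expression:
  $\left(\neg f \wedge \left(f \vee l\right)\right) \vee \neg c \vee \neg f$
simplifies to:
$\neg c \vee \neg f$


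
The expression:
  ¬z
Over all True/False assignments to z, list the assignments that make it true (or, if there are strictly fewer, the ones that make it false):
is true only for:
  z=False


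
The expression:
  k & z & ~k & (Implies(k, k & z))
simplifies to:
False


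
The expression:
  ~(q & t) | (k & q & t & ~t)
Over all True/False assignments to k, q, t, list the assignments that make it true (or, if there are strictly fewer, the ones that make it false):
is false only for:
  k=False, q=True, t=True;
  k=True, q=True, t=True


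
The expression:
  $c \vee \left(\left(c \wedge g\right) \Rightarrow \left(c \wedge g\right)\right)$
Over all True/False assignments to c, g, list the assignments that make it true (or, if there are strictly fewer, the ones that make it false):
is always true.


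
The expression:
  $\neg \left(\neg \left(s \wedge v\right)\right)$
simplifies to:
$s \wedge v$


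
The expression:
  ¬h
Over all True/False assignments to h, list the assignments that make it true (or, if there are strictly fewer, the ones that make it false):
is true only for:
  h=False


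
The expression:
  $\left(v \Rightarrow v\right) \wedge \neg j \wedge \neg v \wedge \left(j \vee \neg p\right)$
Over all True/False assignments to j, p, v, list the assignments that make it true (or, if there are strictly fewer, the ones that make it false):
is true only for:
  j=False, p=False, v=False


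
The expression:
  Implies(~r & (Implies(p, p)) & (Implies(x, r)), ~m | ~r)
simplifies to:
True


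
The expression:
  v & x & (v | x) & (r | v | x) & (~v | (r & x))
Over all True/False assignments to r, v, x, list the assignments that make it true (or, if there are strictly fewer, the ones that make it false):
is true only for:
  r=True, v=True, x=True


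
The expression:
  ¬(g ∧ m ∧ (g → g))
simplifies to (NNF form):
¬g ∨ ¬m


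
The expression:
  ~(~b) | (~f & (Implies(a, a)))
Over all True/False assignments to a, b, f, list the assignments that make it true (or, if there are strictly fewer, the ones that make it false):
is false only for:
  a=False, b=False, f=True;
  a=True, b=False, f=True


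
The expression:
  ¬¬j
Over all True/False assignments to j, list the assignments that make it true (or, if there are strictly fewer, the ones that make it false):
is true only for:
  j=True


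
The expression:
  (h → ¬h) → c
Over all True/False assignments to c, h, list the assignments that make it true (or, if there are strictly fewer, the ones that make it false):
is false only for:
  c=False, h=False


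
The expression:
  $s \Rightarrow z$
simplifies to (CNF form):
$z \vee \neg s$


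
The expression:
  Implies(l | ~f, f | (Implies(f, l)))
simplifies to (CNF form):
True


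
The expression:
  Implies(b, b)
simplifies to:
True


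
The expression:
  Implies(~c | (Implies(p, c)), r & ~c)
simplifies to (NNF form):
r & ~c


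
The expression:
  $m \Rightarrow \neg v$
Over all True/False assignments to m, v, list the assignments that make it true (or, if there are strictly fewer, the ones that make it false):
is false only for:
  m=True, v=True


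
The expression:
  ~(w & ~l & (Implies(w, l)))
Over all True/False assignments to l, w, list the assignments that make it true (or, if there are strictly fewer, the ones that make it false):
is always true.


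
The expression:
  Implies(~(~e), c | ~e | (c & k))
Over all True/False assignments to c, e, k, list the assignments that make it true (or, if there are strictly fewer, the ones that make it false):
is false only for:
  c=False, e=True, k=False;
  c=False, e=True, k=True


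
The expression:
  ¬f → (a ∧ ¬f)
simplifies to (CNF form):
a ∨ f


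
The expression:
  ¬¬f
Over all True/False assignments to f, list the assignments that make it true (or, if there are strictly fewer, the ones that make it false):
is true only for:
  f=True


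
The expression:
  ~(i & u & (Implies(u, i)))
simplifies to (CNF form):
~i | ~u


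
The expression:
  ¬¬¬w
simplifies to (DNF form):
¬w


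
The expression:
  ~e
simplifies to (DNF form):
~e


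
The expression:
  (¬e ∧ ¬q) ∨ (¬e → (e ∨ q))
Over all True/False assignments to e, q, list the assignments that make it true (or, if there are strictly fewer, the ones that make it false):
is always true.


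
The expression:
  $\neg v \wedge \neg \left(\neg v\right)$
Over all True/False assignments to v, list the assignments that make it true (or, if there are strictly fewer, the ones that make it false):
is never true.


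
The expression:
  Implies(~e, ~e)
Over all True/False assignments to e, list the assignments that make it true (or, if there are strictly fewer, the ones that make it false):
is always true.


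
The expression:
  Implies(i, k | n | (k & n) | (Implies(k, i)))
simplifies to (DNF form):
True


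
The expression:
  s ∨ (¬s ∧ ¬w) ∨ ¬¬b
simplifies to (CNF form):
b ∨ s ∨ ¬w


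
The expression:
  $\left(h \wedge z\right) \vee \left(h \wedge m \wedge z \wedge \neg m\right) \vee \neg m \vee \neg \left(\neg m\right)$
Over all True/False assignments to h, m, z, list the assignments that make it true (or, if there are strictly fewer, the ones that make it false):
is always true.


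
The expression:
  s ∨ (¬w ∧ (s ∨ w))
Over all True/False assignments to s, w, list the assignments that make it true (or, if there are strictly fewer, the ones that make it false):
is true only for:
  s=True, w=False;
  s=True, w=True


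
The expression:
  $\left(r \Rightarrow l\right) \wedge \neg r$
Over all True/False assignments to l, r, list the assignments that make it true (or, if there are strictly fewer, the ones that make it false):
is true only for:
  l=False, r=False;
  l=True, r=False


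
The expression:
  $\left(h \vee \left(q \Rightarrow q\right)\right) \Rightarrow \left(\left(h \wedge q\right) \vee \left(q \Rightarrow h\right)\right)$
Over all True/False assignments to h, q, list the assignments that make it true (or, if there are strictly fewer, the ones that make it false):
is false only for:
  h=False, q=True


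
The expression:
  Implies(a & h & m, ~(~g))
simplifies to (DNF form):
g | ~a | ~h | ~m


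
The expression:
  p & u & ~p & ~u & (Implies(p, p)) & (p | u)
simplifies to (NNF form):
False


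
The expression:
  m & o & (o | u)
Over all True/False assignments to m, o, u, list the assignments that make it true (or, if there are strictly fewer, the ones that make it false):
is true only for:
  m=True, o=True, u=False;
  m=True, o=True, u=True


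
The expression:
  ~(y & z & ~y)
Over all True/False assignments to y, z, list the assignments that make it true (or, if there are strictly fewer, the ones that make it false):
is always true.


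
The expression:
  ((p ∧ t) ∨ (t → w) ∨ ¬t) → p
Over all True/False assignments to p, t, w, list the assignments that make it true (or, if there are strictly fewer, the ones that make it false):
is false only for:
  p=False, t=False, w=False;
  p=False, t=False, w=True;
  p=False, t=True, w=True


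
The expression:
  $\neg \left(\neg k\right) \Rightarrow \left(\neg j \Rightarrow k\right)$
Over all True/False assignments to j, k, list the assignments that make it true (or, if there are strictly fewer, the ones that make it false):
is always true.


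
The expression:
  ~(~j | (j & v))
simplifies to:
j & ~v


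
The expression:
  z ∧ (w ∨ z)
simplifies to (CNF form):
z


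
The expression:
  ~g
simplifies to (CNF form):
~g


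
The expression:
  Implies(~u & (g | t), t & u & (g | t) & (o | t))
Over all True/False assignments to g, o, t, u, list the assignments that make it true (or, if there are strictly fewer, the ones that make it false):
is false only for:
  g=False, o=False, t=True, u=False;
  g=False, o=True, t=True, u=False;
  g=True, o=False, t=False, u=False;
  g=True, o=False, t=True, u=False;
  g=True, o=True, t=False, u=False;
  g=True, o=True, t=True, u=False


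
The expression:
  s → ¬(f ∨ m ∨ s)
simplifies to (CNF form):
¬s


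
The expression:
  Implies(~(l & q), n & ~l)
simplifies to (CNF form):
(l | n) & (q | ~l)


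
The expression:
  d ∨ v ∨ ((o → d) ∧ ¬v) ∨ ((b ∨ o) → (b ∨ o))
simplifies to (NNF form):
True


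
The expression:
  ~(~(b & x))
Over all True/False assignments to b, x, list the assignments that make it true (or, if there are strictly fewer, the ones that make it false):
is true only for:
  b=True, x=True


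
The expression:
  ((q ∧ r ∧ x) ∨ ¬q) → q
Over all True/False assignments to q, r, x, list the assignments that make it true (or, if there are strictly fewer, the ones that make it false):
is true only for:
  q=True, r=False, x=False;
  q=True, r=False, x=True;
  q=True, r=True, x=False;
  q=True, r=True, x=True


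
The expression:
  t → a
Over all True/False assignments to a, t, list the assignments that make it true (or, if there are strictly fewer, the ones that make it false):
is false only for:
  a=False, t=True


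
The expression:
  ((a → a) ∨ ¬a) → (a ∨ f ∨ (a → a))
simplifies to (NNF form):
True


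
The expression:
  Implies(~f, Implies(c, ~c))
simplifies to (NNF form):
f | ~c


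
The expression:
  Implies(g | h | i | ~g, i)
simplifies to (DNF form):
i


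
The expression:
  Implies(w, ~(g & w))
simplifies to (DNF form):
~g | ~w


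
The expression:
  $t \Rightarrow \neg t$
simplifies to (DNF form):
$\neg t$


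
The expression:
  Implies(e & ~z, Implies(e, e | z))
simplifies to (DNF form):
True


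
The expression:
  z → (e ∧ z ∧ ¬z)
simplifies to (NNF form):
¬z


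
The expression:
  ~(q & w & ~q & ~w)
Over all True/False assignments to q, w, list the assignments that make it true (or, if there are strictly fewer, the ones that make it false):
is always true.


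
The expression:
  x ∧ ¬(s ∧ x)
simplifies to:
x ∧ ¬s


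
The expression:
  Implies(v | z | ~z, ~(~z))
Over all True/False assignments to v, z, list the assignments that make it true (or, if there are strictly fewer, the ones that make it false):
is true only for:
  v=False, z=True;
  v=True, z=True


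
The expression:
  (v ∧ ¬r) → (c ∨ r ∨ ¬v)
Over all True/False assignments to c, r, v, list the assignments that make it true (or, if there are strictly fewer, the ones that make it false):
is false only for:
  c=False, r=False, v=True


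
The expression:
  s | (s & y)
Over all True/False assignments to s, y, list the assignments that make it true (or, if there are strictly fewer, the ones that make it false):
is true only for:
  s=True, y=False;
  s=True, y=True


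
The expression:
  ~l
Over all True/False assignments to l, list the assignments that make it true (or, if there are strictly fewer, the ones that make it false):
is true only for:
  l=False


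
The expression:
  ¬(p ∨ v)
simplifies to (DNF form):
¬p ∧ ¬v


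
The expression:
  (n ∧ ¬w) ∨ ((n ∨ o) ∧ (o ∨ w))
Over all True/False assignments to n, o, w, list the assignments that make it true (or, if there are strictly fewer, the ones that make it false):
is false only for:
  n=False, o=False, w=False;
  n=False, o=False, w=True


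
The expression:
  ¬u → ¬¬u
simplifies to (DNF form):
u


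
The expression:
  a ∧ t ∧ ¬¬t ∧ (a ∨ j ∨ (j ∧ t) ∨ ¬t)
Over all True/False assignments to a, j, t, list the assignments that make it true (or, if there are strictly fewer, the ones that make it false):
is true only for:
  a=True, j=False, t=True;
  a=True, j=True, t=True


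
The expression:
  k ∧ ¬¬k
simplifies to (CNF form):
k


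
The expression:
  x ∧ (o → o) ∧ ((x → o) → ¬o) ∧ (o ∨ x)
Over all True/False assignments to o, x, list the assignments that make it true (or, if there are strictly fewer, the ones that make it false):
is true only for:
  o=False, x=True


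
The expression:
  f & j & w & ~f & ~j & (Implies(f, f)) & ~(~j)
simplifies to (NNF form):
False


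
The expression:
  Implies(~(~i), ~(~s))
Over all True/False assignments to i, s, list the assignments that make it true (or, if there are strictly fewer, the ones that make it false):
is false only for:
  i=True, s=False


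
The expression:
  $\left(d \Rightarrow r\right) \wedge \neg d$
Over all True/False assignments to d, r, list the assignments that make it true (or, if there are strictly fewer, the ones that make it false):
is true only for:
  d=False, r=False;
  d=False, r=True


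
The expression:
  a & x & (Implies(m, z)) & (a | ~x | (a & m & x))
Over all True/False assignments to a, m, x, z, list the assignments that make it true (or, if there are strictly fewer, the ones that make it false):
is true only for:
  a=True, m=False, x=True, z=False;
  a=True, m=False, x=True, z=True;
  a=True, m=True, x=True, z=True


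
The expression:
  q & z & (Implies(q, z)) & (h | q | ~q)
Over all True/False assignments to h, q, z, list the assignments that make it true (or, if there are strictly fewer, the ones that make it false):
is true only for:
  h=False, q=True, z=True;
  h=True, q=True, z=True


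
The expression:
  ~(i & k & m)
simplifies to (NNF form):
~i | ~k | ~m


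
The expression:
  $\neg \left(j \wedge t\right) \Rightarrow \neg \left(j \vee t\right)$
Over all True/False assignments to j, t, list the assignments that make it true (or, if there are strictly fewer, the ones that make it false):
is true only for:
  j=False, t=False;
  j=True, t=True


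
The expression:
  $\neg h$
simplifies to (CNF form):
$\neg h$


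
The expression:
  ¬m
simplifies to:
¬m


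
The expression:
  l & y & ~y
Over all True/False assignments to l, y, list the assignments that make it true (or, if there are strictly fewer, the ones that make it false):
is never true.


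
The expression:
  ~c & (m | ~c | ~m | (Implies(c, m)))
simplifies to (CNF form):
~c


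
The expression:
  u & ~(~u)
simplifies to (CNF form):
u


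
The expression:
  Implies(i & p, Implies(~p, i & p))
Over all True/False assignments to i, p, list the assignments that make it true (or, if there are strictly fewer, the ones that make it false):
is always true.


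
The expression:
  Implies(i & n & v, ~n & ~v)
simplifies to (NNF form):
~i | ~n | ~v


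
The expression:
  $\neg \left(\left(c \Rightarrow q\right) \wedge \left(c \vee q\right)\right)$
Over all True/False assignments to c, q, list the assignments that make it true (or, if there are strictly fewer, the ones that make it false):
is true only for:
  c=False, q=False;
  c=True, q=False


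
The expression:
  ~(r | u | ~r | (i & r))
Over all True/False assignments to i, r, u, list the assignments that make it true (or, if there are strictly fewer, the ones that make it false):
is never true.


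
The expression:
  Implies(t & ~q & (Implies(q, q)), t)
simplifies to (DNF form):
True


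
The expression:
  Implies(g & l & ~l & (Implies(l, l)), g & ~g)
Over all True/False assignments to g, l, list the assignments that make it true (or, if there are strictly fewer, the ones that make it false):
is always true.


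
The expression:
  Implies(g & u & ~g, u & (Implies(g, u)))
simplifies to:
True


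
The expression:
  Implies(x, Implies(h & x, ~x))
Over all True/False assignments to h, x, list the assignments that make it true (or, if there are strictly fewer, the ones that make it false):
is false only for:
  h=True, x=True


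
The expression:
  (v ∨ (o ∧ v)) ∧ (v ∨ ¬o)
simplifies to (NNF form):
v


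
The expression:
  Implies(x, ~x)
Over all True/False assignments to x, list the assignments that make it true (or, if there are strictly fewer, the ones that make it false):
is true only for:
  x=False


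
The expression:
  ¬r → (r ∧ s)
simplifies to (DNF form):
r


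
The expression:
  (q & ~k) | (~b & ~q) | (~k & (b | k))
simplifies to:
~k | (~b & ~q)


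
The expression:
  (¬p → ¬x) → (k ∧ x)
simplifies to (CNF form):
x ∧ (k ∨ ¬p)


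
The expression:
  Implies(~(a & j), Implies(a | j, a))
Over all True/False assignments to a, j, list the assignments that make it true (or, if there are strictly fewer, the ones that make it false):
is false only for:
  a=False, j=True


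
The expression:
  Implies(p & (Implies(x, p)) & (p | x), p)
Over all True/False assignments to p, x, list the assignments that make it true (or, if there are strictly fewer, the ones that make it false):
is always true.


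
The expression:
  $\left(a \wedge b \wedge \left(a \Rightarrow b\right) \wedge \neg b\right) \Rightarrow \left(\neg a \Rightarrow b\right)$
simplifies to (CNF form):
$\text{True}$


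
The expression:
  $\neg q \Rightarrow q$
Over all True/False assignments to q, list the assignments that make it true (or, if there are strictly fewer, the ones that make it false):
is true only for:
  q=True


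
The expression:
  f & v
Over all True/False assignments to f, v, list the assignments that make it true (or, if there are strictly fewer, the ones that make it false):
is true only for:
  f=True, v=True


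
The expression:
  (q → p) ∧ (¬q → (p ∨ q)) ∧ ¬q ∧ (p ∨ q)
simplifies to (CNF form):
p ∧ ¬q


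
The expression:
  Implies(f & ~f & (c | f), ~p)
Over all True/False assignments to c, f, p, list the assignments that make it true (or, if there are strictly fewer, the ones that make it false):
is always true.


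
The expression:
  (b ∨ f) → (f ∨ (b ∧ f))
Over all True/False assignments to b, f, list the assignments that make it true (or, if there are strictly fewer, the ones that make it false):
is false only for:
  b=True, f=False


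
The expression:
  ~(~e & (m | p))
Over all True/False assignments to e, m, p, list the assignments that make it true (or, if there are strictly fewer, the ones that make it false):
is false only for:
  e=False, m=False, p=True;
  e=False, m=True, p=False;
  e=False, m=True, p=True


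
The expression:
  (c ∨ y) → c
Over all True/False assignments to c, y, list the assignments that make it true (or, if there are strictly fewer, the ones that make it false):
is false only for:
  c=False, y=True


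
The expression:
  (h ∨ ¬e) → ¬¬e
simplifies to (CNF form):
e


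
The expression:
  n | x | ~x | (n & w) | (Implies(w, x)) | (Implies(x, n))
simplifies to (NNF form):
True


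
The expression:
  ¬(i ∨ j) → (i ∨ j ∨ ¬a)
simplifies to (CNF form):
i ∨ j ∨ ¬a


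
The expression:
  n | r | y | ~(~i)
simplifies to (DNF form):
i | n | r | y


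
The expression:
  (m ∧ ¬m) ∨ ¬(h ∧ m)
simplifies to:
¬h ∨ ¬m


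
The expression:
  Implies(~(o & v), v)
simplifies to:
v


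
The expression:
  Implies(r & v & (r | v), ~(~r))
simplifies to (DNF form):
True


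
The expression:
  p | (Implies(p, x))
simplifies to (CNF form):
True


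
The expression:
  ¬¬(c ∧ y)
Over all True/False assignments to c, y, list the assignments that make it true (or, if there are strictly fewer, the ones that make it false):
is true only for:
  c=True, y=True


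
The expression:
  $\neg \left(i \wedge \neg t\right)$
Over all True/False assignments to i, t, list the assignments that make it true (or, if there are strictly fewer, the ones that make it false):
is false only for:
  i=True, t=False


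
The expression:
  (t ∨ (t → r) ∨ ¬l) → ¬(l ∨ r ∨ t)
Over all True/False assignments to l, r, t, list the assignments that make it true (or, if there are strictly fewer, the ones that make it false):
is true only for:
  l=False, r=False, t=False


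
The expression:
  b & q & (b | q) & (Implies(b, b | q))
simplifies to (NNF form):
b & q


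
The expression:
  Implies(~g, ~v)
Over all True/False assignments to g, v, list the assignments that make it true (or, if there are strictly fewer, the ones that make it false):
is false only for:
  g=False, v=True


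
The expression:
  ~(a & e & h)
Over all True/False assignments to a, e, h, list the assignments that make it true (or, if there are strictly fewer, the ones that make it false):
is false only for:
  a=True, e=True, h=True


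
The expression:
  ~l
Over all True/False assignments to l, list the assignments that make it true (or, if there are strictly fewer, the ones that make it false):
is true only for:
  l=False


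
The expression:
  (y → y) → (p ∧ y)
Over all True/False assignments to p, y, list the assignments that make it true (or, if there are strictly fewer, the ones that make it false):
is true only for:
  p=True, y=True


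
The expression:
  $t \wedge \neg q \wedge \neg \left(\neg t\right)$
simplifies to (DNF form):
$t \wedge \neg q$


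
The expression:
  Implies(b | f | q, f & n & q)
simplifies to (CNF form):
(f | ~b) & (f | ~q) & (n | ~q) & (q | ~f)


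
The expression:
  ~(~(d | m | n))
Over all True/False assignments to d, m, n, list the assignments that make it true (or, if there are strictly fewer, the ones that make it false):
is false only for:
  d=False, m=False, n=False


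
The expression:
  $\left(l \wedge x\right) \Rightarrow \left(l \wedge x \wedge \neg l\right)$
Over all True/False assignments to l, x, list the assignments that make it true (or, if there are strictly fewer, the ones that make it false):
is false only for:
  l=True, x=True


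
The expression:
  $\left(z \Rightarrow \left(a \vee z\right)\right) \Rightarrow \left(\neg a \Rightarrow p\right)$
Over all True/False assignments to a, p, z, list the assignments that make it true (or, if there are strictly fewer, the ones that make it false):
is false only for:
  a=False, p=False, z=False;
  a=False, p=False, z=True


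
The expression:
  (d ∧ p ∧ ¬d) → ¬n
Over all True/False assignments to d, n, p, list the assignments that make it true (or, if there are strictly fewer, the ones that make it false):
is always true.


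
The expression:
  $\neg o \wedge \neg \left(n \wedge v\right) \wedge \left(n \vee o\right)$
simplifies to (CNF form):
$n \wedge \neg o \wedge \neg v$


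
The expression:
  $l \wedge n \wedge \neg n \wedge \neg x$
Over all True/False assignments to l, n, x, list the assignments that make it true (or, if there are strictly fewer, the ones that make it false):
is never true.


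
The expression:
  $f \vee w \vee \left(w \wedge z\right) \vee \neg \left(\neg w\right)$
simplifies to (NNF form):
$f \vee w$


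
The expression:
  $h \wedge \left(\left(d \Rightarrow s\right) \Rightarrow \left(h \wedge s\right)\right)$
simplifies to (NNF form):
$h \wedge \left(d \vee s\right)$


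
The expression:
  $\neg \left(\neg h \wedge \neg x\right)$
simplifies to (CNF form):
$h \vee x$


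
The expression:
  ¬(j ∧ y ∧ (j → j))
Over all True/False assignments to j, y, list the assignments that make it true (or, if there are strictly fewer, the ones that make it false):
is false only for:
  j=True, y=True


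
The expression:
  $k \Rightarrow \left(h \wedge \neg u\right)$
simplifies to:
$\left(h \wedge \neg u\right) \vee \neg k$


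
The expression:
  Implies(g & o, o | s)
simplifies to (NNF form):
True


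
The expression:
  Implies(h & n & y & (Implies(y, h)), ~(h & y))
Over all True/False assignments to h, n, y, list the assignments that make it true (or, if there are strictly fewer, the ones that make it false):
is false only for:
  h=True, n=True, y=True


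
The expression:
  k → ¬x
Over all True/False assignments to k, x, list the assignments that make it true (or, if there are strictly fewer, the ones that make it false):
is false only for:
  k=True, x=True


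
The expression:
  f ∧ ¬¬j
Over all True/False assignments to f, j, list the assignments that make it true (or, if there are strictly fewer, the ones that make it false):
is true only for:
  f=True, j=True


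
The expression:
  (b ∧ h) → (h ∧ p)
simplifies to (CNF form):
p ∨ ¬b ∨ ¬h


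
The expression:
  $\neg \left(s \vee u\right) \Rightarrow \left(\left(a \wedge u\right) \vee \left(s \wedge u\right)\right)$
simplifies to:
$s \vee u$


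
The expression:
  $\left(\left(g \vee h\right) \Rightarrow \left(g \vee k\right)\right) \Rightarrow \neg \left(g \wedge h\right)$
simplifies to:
$\neg g \vee \neg h$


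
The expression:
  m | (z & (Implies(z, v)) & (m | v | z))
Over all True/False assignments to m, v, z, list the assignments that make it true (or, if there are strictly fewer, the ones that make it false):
is false only for:
  m=False, v=False, z=False;
  m=False, v=False, z=True;
  m=False, v=True, z=False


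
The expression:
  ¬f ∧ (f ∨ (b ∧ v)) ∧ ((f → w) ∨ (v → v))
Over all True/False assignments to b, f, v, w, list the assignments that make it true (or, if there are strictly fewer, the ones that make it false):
is true only for:
  b=True, f=False, v=True, w=False;
  b=True, f=False, v=True, w=True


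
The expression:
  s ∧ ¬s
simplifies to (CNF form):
False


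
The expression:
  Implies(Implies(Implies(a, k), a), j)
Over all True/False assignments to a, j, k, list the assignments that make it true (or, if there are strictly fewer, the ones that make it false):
is false only for:
  a=True, j=False, k=False;
  a=True, j=False, k=True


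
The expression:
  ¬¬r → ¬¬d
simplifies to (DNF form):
d ∨ ¬r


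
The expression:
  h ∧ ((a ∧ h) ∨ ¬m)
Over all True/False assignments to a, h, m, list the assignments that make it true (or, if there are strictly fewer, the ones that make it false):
is true only for:
  a=False, h=True, m=False;
  a=True, h=True, m=False;
  a=True, h=True, m=True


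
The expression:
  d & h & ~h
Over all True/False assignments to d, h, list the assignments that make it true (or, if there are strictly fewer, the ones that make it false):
is never true.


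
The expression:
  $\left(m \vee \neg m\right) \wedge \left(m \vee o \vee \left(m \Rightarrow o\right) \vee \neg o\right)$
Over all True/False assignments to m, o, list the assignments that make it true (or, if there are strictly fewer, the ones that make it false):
is always true.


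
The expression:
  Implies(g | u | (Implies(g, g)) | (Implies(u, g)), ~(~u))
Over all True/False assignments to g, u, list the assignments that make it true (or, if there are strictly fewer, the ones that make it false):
is true only for:
  g=False, u=True;
  g=True, u=True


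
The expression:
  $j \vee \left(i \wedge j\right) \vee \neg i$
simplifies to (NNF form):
$j \vee \neg i$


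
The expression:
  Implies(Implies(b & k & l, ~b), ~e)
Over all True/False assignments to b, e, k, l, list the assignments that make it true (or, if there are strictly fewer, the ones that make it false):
is false only for:
  b=False, e=True, k=False, l=False;
  b=False, e=True, k=False, l=True;
  b=False, e=True, k=True, l=False;
  b=False, e=True, k=True, l=True;
  b=True, e=True, k=False, l=False;
  b=True, e=True, k=False, l=True;
  b=True, e=True, k=True, l=False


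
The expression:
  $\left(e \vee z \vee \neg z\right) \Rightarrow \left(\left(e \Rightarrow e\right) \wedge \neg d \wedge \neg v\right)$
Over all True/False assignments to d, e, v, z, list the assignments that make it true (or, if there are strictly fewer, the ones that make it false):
is true only for:
  d=False, e=False, v=False, z=False;
  d=False, e=False, v=False, z=True;
  d=False, e=True, v=False, z=False;
  d=False, e=True, v=False, z=True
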